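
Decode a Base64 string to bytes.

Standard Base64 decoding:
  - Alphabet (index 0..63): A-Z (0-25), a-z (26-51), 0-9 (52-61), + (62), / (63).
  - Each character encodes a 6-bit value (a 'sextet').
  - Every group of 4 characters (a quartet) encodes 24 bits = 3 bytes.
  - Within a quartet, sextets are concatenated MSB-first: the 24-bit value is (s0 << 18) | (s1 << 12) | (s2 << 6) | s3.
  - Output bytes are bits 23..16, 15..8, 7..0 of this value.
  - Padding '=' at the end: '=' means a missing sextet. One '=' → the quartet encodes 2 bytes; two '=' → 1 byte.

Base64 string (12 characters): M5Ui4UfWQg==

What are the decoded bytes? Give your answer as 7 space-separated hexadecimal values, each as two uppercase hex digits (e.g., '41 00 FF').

Answer: 33 95 22 E1 47 D6 42

Derivation:
After char 0 ('M'=12): chars_in_quartet=1 acc=0xC bytes_emitted=0
After char 1 ('5'=57): chars_in_quartet=2 acc=0x339 bytes_emitted=0
After char 2 ('U'=20): chars_in_quartet=3 acc=0xCE54 bytes_emitted=0
After char 3 ('i'=34): chars_in_quartet=4 acc=0x339522 -> emit 33 95 22, reset; bytes_emitted=3
After char 4 ('4'=56): chars_in_quartet=1 acc=0x38 bytes_emitted=3
After char 5 ('U'=20): chars_in_quartet=2 acc=0xE14 bytes_emitted=3
After char 6 ('f'=31): chars_in_quartet=3 acc=0x3851F bytes_emitted=3
After char 7 ('W'=22): chars_in_quartet=4 acc=0xE147D6 -> emit E1 47 D6, reset; bytes_emitted=6
After char 8 ('Q'=16): chars_in_quartet=1 acc=0x10 bytes_emitted=6
After char 9 ('g'=32): chars_in_quartet=2 acc=0x420 bytes_emitted=6
Padding '==': partial quartet acc=0x420 -> emit 42; bytes_emitted=7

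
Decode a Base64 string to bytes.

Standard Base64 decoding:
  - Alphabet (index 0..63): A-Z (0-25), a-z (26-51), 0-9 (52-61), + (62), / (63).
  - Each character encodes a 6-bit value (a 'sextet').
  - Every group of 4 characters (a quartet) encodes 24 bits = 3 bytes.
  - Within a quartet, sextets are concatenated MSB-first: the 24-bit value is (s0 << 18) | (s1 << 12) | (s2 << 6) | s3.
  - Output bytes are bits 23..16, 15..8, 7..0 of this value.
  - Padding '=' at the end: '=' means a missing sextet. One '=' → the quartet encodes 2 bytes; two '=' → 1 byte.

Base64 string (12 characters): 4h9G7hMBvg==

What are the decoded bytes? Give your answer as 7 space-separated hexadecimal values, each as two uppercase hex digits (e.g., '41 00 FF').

After char 0 ('4'=56): chars_in_quartet=1 acc=0x38 bytes_emitted=0
After char 1 ('h'=33): chars_in_quartet=2 acc=0xE21 bytes_emitted=0
After char 2 ('9'=61): chars_in_quartet=3 acc=0x3887D bytes_emitted=0
After char 3 ('G'=6): chars_in_quartet=4 acc=0xE21F46 -> emit E2 1F 46, reset; bytes_emitted=3
After char 4 ('7'=59): chars_in_quartet=1 acc=0x3B bytes_emitted=3
After char 5 ('h'=33): chars_in_quartet=2 acc=0xEE1 bytes_emitted=3
After char 6 ('M'=12): chars_in_quartet=3 acc=0x3B84C bytes_emitted=3
After char 7 ('B'=1): chars_in_quartet=4 acc=0xEE1301 -> emit EE 13 01, reset; bytes_emitted=6
After char 8 ('v'=47): chars_in_quartet=1 acc=0x2F bytes_emitted=6
After char 9 ('g'=32): chars_in_quartet=2 acc=0xBE0 bytes_emitted=6
Padding '==': partial quartet acc=0xBE0 -> emit BE; bytes_emitted=7

Answer: E2 1F 46 EE 13 01 BE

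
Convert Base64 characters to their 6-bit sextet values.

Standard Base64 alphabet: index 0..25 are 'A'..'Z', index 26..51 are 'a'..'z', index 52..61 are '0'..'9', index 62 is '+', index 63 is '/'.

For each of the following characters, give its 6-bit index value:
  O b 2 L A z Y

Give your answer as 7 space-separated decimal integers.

Answer: 14 27 54 11 0 51 24

Derivation:
'O': A..Z range, ord('O') − ord('A') = 14
'b': a..z range, 26 + ord('b') − ord('a') = 27
'2': 0..9 range, 52 + ord('2') − ord('0') = 54
'L': A..Z range, ord('L') − ord('A') = 11
'A': A..Z range, ord('A') − ord('A') = 0
'z': a..z range, 26 + ord('z') − ord('a') = 51
'Y': A..Z range, ord('Y') − ord('A') = 24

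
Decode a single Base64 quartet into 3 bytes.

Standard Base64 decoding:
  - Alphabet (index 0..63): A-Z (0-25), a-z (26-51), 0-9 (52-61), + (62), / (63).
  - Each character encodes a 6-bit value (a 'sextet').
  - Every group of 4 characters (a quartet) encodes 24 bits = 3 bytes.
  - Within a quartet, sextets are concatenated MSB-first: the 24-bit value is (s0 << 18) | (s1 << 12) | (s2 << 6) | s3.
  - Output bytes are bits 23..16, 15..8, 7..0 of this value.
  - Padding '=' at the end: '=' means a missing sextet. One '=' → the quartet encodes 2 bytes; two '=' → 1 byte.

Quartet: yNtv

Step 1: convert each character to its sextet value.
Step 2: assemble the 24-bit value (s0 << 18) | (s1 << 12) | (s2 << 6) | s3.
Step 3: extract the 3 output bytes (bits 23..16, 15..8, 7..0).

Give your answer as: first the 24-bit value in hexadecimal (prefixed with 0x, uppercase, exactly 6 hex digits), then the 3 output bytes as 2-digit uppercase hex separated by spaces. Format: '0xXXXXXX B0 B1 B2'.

Answer: 0xC8DB6F C8 DB 6F

Derivation:
Sextets: y=50, N=13, t=45, v=47
24-bit: (50<<18) | (13<<12) | (45<<6) | 47
      = 0xC80000 | 0x00D000 | 0x000B40 | 0x00002F
      = 0xC8DB6F
Bytes: (v>>16)&0xFF=C8, (v>>8)&0xFF=DB, v&0xFF=6F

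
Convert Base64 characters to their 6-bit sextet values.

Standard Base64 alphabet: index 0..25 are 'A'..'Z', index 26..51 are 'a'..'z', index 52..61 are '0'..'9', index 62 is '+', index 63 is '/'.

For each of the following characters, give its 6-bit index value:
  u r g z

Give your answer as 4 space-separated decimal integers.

Answer: 46 43 32 51

Derivation:
'u': a..z range, 26 + ord('u') − ord('a') = 46
'r': a..z range, 26 + ord('r') − ord('a') = 43
'g': a..z range, 26 + ord('g') − ord('a') = 32
'z': a..z range, 26 + ord('z') − ord('a') = 51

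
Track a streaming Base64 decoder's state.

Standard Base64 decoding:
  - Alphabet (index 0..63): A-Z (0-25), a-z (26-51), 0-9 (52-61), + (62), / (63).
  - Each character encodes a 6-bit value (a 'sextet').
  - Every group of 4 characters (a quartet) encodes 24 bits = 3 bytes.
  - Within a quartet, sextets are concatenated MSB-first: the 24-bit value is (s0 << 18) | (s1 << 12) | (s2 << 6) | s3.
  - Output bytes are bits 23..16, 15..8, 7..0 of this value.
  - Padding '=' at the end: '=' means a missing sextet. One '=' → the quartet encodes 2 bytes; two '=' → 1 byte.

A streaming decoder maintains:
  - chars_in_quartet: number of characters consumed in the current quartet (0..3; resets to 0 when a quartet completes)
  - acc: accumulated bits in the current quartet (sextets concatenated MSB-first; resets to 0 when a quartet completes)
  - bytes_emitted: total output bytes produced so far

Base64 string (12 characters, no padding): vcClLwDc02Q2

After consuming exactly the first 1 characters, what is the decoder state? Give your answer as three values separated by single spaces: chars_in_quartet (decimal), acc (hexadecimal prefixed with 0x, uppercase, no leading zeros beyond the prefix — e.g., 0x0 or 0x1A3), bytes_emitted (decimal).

After char 0 ('v'=47): chars_in_quartet=1 acc=0x2F bytes_emitted=0

Answer: 1 0x2F 0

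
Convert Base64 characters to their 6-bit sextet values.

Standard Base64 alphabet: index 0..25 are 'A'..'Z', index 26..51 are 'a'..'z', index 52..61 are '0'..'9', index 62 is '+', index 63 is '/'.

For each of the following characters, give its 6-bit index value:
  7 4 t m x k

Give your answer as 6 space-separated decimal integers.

Answer: 59 56 45 38 49 36

Derivation:
'7': 0..9 range, 52 + ord('7') − ord('0') = 59
'4': 0..9 range, 52 + ord('4') − ord('0') = 56
't': a..z range, 26 + ord('t') − ord('a') = 45
'm': a..z range, 26 + ord('m') − ord('a') = 38
'x': a..z range, 26 + ord('x') − ord('a') = 49
'k': a..z range, 26 + ord('k') − ord('a') = 36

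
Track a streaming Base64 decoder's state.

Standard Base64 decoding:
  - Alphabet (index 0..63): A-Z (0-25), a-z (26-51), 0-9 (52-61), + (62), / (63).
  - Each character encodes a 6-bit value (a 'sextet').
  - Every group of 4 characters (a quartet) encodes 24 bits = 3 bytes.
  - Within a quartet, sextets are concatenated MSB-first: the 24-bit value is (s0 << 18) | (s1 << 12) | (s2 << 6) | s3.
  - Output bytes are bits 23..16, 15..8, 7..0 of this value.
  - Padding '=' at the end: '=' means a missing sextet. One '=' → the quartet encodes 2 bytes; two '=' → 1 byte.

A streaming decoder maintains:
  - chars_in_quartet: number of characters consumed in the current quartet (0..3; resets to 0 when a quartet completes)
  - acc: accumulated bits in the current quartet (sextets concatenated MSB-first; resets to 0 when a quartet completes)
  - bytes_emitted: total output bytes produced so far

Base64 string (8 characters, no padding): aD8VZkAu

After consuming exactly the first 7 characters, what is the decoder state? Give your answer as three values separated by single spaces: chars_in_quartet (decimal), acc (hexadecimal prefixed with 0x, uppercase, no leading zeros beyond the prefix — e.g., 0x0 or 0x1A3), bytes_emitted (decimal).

Answer: 3 0x19900 3

Derivation:
After char 0 ('a'=26): chars_in_quartet=1 acc=0x1A bytes_emitted=0
After char 1 ('D'=3): chars_in_quartet=2 acc=0x683 bytes_emitted=0
After char 2 ('8'=60): chars_in_quartet=3 acc=0x1A0FC bytes_emitted=0
After char 3 ('V'=21): chars_in_quartet=4 acc=0x683F15 -> emit 68 3F 15, reset; bytes_emitted=3
After char 4 ('Z'=25): chars_in_quartet=1 acc=0x19 bytes_emitted=3
After char 5 ('k'=36): chars_in_quartet=2 acc=0x664 bytes_emitted=3
After char 6 ('A'=0): chars_in_quartet=3 acc=0x19900 bytes_emitted=3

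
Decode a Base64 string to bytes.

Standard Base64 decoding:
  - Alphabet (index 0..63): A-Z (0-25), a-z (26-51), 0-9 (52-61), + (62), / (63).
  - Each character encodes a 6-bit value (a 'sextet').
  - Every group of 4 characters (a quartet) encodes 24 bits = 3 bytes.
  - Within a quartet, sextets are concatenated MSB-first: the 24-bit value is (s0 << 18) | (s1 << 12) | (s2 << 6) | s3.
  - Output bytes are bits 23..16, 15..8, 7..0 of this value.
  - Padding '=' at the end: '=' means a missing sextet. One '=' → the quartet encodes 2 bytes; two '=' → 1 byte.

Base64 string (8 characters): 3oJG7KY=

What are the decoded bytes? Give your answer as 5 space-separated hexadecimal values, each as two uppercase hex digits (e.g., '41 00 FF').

Answer: DE 82 46 EC A6

Derivation:
After char 0 ('3'=55): chars_in_quartet=1 acc=0x37 bytes_emitted=0
After char 1 ('o'=40): chars_in_quartet=2 acc=0xDE8 bytes_emitted=0
After char 2 ('J'=9): chars_in_quartet=3 acc=0x37A09 bytes_emitted=0
After char 3 ('G'=6): chars_in_quartet=4 acc=0xDE8246 -> emit DE 82 46, reset; bytes_emitted=3
After char 4 ('7'=59): chars_in_quartet=1 acc=0x3B bytes_emitted=3
After char 5 ('K'=10): chars_in_quartet=2 acc=0xECA bytes_emitted=3
After char 6 ('Y'=24): chars_in_quartet=3 acc=0x3B298 bytes_emitted=3
Padding '=': partial quartet acc=0x3B298 -> emit EC A6; bytes_emitted=5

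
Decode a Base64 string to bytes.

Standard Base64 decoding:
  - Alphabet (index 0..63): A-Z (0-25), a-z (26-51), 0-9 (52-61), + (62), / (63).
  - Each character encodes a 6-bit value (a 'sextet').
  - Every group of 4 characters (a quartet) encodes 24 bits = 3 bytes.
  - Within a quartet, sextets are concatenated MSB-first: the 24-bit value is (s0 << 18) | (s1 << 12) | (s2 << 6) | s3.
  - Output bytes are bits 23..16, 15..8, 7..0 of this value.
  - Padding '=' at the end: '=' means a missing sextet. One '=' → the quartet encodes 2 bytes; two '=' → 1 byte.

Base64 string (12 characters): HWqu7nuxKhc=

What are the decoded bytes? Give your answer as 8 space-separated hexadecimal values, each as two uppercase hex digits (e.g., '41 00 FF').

After char 0 ('H'=7): chars_in_quartet=1 acc=0x7 bytes_emitted=0
After char 1 ('W'=22): chars_in_quartet=2 acc=0x1D6 bytes_emitted=0
After char 2 ('q'=42): chars_in_quartet=3 acc=0x75AA bytes_emitted=0
After char 3 ('u'=46): chars_in_quartet=4 acc=0x1D6AAE -> emit 1D 6A AE, reset; bytes_emitted=3
After char 4 ('7'=59): chars_in_quartet=1 acc=0x3B bytes_emitted=3
After char 5 ('n'=39): chars_in_quartet=2 acc=0xEE7 bytes_emitted=3
After char 6 ('u'=46): chars_in_quartet=3 acc=0x3B9EE bytes_emitted=3
After char 7 ('x'=49): chars_in_quartet=4 acc=0xEE7BB1 -> emit EE 7B B1, reset; bytes_emitted=6
After char 8 ('K'=10): chars_in_quartet=1 acc=0xA bytes_emitted=6
After char 9 ('h'=33): chars_in_quartet=2 acc=0x2A1 bytes_emitted=6
After char 10 ('c'=28): chars_in_quartet=3 acc=0xA85C bytes_emitted=6
Padding '=': partial quartet acc=0xA85C -> emit 2A 17; bytes_emitted=8

Answer: 1D 6A AE EE 7B B1 2A 17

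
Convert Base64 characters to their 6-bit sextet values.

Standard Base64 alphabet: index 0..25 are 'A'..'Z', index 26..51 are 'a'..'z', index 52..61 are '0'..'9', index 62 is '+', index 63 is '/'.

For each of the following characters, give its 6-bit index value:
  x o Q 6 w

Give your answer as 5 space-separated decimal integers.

'x': a..z range, 26 + ord('x') − ord('a') = 49
'o': a..z range, 26 + ord('o') − ord('a') = 40
'Q': A..Z range, ord('Q') − ord('A') = 16
'6': 0..9 range, 52 + ord('6') − ord('0') = 58
'w': a..z range, 26 + ord('w') − ord('a') = 48

Answer: 49 40 16 58 48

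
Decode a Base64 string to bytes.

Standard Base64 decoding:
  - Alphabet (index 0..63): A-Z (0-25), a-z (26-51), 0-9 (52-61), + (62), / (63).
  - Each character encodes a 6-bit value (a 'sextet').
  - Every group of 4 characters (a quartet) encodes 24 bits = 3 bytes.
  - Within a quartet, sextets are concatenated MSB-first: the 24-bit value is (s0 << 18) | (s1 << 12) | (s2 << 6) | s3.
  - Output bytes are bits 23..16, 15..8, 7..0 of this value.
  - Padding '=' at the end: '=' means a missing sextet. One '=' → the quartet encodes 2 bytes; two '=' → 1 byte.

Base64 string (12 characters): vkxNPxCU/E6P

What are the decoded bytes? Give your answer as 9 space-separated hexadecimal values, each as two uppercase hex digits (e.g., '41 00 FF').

After char 0 ('v'=47): chars_in_quartet=1 acc=0x2F bytes_emitted=0
After char 1 ('k'=36): chars_in_quartet=2 acc=0xBE4 bytes_emitted=0
After char 2 ('x'=49): chars_in_quartet=3 acc=0x2F931 bytes_emitted=0
After char 3 ('N'=13): chars_in_quartet=4 acc=0xBE4C4D -> emit BE 4C 4D, reset; bytes_emitted=3
After char 4 ('P'=15): chars_in_quartet=1 acc=0xF bytes_emitted=3
After char 5 ('x'=49): chars_in_quartet=2 acc=0x3F1 bytes_emitted=3
After char 6 ('C'=2): chars_in_quartet=3 acc=0xFC42 bytes_emitted=3
After char 7 ('U'=20): chars_in_quartet=4 acc=0x3F1094 -> emit 3F 10 94, reset; bytes_emitted=6
After char 8 ('/'=63): chars_in_quartet=1 acc=0x3F bytes_emitted=6
After char 9 ('E'=4): chars_in_quartet=2 acc=0xFC4 bytes_emitted=6
After char 10 ('6'=58): chars_in_quartet=3 acc=0x3F13A bytes_emitted=6
After char 11 ('P'=15): chars_in_quartet=4 acc=0xFC4E8F -> emit FC 4E 8F, reset; bytes_emitted=9

Answer: BE 4C 4D 3F 10 94 FC 4E 8F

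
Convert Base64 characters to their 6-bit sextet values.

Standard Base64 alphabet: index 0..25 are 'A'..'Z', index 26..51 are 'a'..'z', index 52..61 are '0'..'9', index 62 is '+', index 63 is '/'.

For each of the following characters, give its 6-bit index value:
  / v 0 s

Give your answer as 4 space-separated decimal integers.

'/': index 63
'v': a..z range, 26 + ord('v') − ord('a') = 47
'0': 0..9 range, 52 + ord('0') − ord('0') = 52
's': a..z range, 26 + ord('s') − ord('a') = 44

Answer: 63 47 52 44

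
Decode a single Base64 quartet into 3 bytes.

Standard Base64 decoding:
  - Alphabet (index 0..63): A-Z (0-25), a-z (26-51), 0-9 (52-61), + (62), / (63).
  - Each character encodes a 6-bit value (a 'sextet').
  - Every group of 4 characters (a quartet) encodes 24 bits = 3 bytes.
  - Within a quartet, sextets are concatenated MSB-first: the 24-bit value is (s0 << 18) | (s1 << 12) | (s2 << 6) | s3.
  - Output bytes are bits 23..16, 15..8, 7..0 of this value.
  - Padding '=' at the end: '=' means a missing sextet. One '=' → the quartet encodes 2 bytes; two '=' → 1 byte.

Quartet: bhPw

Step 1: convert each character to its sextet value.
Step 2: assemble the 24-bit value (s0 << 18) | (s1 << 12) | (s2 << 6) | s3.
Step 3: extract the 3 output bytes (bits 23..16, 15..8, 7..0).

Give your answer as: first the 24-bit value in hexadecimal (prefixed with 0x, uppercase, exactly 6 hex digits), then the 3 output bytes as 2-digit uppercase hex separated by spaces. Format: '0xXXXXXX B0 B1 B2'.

Answer: 0x6E13F0 6E 13 F0

Derivation:
Sextets: b=27, h=33, P=15, w=48
24-bit: (27<<18) | (33<<12) | (15<<6) | 48
      = 0x6C0000 | 0x021000 | 0x0003C0 | 0x000030
      = 0x6E13F0
Bytes: (v>>16)&0xFF=6E, (v>>8)&0xFF=13, v&0xFF=F0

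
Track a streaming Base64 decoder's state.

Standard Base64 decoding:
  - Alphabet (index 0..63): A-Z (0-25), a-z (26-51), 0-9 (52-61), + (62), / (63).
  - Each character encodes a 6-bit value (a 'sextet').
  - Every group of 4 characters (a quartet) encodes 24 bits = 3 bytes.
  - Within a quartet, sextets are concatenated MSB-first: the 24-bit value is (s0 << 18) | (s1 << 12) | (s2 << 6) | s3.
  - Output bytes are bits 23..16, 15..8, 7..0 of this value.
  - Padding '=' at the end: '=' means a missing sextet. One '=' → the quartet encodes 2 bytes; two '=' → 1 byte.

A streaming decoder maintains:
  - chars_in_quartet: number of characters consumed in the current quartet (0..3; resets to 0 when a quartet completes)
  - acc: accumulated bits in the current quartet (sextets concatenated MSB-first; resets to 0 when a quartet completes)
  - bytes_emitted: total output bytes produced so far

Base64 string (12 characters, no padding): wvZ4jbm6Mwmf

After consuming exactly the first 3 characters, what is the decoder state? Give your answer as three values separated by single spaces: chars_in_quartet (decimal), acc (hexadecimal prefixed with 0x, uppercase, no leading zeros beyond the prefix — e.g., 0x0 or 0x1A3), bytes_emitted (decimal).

After char 0 ('w'=48): chars_in_quartet=1 acc=0x30 bytes_emitted=0
After char 1 ('v'=47): chars_in_quartet=2 acc=0xC2F bytes_emitted=0
After char 2 ('Z'=25): chars_in_quartet=3 acc=0x30BD9 bytes_emitted=0

Answer: 3 0x30BD9 0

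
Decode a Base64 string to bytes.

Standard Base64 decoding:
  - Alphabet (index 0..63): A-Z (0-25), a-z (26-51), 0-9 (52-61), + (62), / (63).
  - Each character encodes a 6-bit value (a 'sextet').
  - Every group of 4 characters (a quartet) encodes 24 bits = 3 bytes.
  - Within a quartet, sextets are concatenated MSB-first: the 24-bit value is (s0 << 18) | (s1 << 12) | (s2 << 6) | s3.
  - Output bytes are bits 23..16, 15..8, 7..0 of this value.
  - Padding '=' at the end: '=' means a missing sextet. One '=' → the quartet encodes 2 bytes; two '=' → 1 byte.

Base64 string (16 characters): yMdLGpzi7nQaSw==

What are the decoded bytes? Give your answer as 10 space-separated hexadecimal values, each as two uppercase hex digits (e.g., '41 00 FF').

Answer: C8 C7 4B 1A 9C E2 EE 74 1A 4B

Derivation:
After char 0 ('y'=50): chars_in_quartet=1 acc=0x32 bytes_emitted=0
After char 1 ('M'=12): chars_in_quartet=2 acc=0xC8C bytes_emitted=0
After char 2 ('d'=29): chars_in_quartet=3 acc=0x3231D bytes_emitted=0
After char 3 ('L'=11): chars_in_quartet=4 acc=0xC8C74B -> emit C8 C7 4B, reset; bytes_emitted=3
After char 4 ('G'=6): chars_in_quartet=1 acc=0x6 bytes_emitted=3
After char 5 ('p'=41): chars_in_quartet=2 acc=0x1A9 bytes_emitted=3
After char 6 ('z'=51): chars_in_quartet=3 acc=0x6A73 bytes_emitted=3
After char 7 ('i'=34): chars_in_quartet=4 acc=0x1A9CE2 -> emit 1A 9C E2, reset; bytes_emitted=6
After char 8 ('7'=59): chars_in_quartet=1 acc=0x3B bytes_emitted=6
After char 9 ('n'=39): chars_in_quartet=2 acc=0xEE7 bytes_emitted=6
After char 10 ('Q'=16): chars_in_quartet=3 acc=0x3B9D0 bytes_emitted=6
After char 11 ('a'=26): chars_in_quartet=4 acc=0xEE741A -> emit EE 74 1A, reset; bytes_emitted=9
After char 12 ('S'=18): chars_in_quartet=1 acc=0x12 bytes_emitted=9
After char 13 ('w'=48): chars_in_quartet=2 acc=0x4B0 bytes_emitted=9
Padding '==': partial quartet acc=0x4B0 -> emit 4B; bytes_emitted=10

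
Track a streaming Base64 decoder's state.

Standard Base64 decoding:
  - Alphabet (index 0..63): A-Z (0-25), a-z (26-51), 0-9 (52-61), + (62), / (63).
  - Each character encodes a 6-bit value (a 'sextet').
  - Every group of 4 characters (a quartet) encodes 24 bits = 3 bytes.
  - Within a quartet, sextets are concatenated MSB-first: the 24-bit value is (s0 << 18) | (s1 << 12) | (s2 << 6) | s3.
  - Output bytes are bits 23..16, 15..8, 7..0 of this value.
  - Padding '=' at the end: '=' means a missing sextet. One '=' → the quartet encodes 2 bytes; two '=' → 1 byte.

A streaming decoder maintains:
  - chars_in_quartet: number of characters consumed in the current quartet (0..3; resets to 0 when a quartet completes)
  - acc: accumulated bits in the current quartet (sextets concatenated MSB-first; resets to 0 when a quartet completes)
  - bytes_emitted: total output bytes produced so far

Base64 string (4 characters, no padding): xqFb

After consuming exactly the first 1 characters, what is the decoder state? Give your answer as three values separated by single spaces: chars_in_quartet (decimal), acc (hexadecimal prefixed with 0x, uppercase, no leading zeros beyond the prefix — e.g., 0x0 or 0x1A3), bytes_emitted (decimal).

After char 0 ('x'=49): chars_in_quartet=1 acc=0x31 bytes_emitted=0

Answer: 1 0x31 0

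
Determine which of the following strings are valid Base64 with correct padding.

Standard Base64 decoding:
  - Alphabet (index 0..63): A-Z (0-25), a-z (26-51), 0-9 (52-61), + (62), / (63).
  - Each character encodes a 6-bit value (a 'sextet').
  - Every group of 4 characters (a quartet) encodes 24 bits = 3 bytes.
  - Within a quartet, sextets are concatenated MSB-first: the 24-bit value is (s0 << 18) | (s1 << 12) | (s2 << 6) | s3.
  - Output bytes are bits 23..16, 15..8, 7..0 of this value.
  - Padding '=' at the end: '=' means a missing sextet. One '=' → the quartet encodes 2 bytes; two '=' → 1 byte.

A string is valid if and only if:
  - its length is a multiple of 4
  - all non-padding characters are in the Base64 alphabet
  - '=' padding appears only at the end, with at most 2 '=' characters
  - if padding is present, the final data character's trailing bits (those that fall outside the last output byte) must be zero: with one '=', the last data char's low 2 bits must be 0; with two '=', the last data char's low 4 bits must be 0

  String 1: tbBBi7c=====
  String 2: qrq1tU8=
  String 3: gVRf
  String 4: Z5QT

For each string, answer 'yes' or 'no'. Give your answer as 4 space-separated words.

Answer: no yes yes yes

Derivation:
String 1: 'tbBBi7c=====' → invalid (5 pad chars (max 2))
String 2: 'qrq1tU8=' → valid
String 3: 'gVRf' → valid
String 4: 'Z5QT' → valid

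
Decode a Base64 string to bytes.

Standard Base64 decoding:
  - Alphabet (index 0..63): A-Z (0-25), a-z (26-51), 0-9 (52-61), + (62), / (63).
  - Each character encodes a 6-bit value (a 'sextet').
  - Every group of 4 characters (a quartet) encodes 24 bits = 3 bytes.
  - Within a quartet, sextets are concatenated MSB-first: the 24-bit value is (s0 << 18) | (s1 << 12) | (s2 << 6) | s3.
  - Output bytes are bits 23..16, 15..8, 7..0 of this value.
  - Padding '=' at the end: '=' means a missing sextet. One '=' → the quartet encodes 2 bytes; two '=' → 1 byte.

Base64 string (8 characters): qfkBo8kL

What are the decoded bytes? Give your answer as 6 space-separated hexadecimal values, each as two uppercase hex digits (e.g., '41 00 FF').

Answer: A9 F9 01 A3 C9 0B

Derivation:
After char 0 ('q'=42): chars_in_quartet=1 acc=0x2A bytes_emitted=0
After char 1 ('f'=31): chars_in_quartet=2 acc=0xA9F bytes_emitted=0
After char 2 ('k'=36): chars_in_quartet=3 acc=0x2A7E4 bytes_emitted=0
After char 3 ('B'=1): chars_in_quartet=4 acc=0xA9F901 -> emit A9 F9 01, reset; bytes_emitted=3
After char 4 ('o'=40): chars_in_quartet=1 acc=0x28 bytes_emitted=3
After char 5 ('8'=60): chars_in_quartet=2 acc=0xA3C bytes_emitted=3
After char 6 ('k'=36): chars_in_quartet=3 acc=0x28F24 bytes_emitted=3
After char 7 ('L'=11): chars_in_quartet=4 acc=0xA3C90B -> emit A3 C9 0B, reset; bytes_emitted=6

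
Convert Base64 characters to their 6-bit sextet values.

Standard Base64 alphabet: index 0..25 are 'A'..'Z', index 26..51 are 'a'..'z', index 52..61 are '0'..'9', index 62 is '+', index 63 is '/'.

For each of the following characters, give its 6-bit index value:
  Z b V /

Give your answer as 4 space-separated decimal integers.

'Z': A..Z range, ord('Z') − ord('A') = 25
'b': a..z range, 26 + ord('b') − ord('a') = 27
'V': A..Z range, ord('V') − ord('A') = 21
'/': index 63

Answer: 25 27 21 63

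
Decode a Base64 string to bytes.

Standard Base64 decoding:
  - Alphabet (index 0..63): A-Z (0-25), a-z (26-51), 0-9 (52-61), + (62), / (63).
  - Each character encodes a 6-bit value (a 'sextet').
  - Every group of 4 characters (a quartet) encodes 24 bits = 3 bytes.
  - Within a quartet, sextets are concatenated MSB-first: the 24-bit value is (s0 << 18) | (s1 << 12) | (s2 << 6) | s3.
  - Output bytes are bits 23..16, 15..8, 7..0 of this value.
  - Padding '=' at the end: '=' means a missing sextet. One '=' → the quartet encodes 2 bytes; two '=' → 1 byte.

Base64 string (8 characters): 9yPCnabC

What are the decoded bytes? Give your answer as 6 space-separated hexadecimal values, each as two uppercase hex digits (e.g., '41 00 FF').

After char 0 ('9'=61): chars_in_quartet=1 acc=0x3D bytes_emitted=0
After char 1 ('y'=50): chars_in_quartet=2 acc=0xF72 bytes_emitted=0
After char 2 ('P'=15): chars_in_quartet=3 acc=0x3DC8F bytes_emitted=0
After char 3 ('C'=2): chars_in_quartet=4 acc=0xF723C2 -> emit F7 23 C2, reset; bytes_emitted=3
After char 4 ('n'=39): chars_in_quartet=1 acc=0x27 bytes_emitted=3
After char 5 ('a'=26): chars_in_quartet=2 acc=0x9DA bytes_emitted=3
After char 6 ('b'=27): chars_in_quartet=3 acc=0x2769B bytes_emitted=3
After char 7 ('C'=2): chars_in_quartet=4 acc=0x9DA6C2 -> emit 9D A6 C2, reset; bytes_emitted=6

Answer: F7 23 C2 9D A6 C2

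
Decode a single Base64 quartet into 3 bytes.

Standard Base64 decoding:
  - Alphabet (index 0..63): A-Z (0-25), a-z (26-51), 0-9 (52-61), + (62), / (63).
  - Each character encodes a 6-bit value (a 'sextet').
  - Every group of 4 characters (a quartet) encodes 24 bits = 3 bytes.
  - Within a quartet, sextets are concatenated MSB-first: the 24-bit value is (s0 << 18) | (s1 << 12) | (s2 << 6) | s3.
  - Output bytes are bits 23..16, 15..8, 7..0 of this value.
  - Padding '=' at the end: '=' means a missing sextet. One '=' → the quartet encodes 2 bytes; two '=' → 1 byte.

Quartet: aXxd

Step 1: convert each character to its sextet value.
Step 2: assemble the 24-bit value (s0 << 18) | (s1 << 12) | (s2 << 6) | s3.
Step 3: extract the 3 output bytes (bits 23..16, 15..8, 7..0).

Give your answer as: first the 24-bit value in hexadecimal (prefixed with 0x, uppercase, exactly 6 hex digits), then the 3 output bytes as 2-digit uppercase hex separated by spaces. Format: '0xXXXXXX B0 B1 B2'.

Sextets: a=26, X=23, x=49, d=29
24-bit: (26<<18) | (23<<12) | (49<<6) | 29
      = 0x680000 | 0x017000 | 0x000C40 | 0x00001D
      = 0x697C5D
Bytes: (v>>16)&0xFF=69, (v>>8)&0xFF=7C, v&0xFF=5D

Answer: 0x697C5D 69 7C 5D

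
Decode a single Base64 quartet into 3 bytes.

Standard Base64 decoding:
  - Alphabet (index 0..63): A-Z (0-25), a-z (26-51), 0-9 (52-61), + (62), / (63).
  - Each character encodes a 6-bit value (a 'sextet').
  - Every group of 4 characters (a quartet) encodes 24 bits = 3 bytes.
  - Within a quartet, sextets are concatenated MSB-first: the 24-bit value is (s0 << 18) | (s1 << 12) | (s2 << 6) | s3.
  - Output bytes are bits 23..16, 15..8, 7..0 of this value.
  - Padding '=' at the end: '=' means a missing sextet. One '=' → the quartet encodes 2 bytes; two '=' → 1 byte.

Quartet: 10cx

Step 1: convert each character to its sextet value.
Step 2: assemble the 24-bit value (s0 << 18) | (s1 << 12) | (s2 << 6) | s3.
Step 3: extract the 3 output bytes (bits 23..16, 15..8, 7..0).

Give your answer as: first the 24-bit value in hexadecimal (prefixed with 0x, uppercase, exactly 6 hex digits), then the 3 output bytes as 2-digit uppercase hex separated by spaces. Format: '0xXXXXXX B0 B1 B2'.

Answer: 0xD74731 D7 47 31

Derivation:
Sextets: 1=53, 0=52, c=28, x=49
24-bit: (53<<18) | (52<<12) | (28<<6) | 49
      = 0xD40000 | 0x034000 | 0x000700 | 0x000031
      = 0xD74731
Bytes: (v>>16)&0xFF=D7, (v>>8)&0xFF=47, v&0xFF=31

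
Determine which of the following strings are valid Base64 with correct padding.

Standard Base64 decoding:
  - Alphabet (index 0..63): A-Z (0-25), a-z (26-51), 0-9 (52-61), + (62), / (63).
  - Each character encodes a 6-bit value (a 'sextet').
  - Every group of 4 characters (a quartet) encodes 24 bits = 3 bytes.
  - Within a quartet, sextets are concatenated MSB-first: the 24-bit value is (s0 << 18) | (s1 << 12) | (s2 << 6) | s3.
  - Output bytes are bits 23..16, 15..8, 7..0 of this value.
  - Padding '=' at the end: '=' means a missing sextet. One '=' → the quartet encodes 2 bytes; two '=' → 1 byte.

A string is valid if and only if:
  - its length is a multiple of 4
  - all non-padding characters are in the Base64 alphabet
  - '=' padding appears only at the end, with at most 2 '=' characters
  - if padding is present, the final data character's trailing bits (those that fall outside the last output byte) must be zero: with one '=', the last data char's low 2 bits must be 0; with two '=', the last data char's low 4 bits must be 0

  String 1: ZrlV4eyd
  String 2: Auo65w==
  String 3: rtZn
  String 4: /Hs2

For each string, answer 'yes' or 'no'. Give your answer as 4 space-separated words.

String 1: 'ZrlV4eyd' → valid
String 2: 'Auo65w==' → valid
String 3: 'rtZn' → valid
String 4: '/Hs2' → valid

Answer: yes yes yes yes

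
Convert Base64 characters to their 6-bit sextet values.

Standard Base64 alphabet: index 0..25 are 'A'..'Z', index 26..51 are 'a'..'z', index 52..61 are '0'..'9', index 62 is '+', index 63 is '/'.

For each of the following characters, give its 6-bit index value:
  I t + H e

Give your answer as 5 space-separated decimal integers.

'I': A..Z range, ord('I') − ord('A') = 8
't': a..z range, 26 + ord('t') − ord('a') = 45
'+': index 62
'H': A..Z range, ord('H') − ord('A') = 7
'e': a..z range, 26 + ord('e') − ord('a') = 30

Answer: 8 45 62 7 30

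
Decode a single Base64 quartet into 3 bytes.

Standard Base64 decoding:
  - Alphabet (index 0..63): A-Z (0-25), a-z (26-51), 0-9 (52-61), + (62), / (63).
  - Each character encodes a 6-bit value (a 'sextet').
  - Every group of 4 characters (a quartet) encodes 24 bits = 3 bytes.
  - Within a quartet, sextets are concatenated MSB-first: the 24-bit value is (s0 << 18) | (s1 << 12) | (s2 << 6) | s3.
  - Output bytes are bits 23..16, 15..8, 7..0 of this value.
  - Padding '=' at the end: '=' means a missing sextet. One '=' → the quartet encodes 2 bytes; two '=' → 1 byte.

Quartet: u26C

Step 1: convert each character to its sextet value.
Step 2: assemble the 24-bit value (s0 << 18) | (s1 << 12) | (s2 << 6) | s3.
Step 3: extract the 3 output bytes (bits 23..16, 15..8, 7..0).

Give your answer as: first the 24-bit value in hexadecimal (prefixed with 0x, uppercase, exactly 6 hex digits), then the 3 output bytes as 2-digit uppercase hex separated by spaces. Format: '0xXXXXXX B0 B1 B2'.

Answer: 0xBB6E82 BB 6E 82

Derivation:
Sextets: u=46, 2=54, 6=58, C=2
24-bit: (46<<18) | (54<<12) | (58<<6) | 2
      = 0xB80000 | 0x036000 | 0x000E80 | 0x000002
      = 0xBB6E82
Bytes: (v>>16)&0xFF=BB, (v>>8)&0xFF=6E, v&0xFF=82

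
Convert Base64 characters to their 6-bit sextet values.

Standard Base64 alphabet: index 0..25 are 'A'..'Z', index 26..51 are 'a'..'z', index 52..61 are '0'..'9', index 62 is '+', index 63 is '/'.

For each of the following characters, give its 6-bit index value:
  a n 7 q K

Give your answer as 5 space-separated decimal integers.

Answer: 26 39 59 42 10

Derivation:
'a': a..z range, 26 + ord('a') − ord('a') = 26
'n': a..z range, 26 + ord('n') − ord('a') = 39
'7': 0..9 range, 52 + ord('7') − ord('0') = 59
'q': a..z range, 26 + ord('q') − ord('a') = 42
'K': A..Z range, ord('K') − ord('A') = 10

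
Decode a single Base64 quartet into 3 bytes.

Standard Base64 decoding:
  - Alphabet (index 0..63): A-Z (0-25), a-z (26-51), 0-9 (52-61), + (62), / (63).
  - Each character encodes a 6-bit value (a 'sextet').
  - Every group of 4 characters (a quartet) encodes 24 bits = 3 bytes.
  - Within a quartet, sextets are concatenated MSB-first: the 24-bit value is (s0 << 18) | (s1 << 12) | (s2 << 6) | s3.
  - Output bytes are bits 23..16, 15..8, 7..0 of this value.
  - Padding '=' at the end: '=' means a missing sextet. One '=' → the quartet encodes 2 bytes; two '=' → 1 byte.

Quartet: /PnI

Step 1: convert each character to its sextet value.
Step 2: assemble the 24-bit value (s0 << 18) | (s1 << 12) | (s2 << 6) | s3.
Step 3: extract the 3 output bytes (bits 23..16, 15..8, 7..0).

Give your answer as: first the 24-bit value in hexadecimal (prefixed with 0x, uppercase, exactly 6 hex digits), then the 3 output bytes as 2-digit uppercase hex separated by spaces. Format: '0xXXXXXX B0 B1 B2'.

Sextets: /=63, P=15, n=39, I=8
24-bit: (63<<18) | (15<<12) | (39<<6) | 8
      = 0xFC0000 | 0x00F000 | 0x0009C0 | 0x000008
      = 0xFCF9C8
Bytes: (v>>16)&0xFF=FC, (v>>8)&0xFF=F9, v&0xFF=C8

Answer: 0xFCF9C8 FC F9 C8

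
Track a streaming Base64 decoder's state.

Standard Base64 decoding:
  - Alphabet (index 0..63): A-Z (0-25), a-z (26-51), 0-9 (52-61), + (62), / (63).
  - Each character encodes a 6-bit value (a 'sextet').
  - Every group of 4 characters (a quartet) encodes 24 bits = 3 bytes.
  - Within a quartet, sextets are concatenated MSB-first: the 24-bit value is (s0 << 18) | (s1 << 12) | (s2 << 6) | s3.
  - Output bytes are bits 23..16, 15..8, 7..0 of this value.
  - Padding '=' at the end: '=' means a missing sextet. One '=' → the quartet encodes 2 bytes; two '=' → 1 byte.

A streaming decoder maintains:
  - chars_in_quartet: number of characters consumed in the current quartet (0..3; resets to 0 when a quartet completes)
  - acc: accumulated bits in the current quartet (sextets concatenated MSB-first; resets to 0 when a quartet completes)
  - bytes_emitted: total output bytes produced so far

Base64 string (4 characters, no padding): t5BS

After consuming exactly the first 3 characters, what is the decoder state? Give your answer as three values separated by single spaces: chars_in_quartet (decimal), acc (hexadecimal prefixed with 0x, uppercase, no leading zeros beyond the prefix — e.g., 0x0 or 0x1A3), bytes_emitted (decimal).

Answer: 3 0x2DE41 0

Derivation:
After char 0 ('t'=45): chars_in_quartet=1 acc=0x2D bytes_emitted=0
After char 1 ('5'=57): chars_in_quartet=2 acc=0xB79 bytes_emitted=0
After char 2 ('B'=1): chars_in_quartet=3 acc=0x2DE41 bytes_emitted=0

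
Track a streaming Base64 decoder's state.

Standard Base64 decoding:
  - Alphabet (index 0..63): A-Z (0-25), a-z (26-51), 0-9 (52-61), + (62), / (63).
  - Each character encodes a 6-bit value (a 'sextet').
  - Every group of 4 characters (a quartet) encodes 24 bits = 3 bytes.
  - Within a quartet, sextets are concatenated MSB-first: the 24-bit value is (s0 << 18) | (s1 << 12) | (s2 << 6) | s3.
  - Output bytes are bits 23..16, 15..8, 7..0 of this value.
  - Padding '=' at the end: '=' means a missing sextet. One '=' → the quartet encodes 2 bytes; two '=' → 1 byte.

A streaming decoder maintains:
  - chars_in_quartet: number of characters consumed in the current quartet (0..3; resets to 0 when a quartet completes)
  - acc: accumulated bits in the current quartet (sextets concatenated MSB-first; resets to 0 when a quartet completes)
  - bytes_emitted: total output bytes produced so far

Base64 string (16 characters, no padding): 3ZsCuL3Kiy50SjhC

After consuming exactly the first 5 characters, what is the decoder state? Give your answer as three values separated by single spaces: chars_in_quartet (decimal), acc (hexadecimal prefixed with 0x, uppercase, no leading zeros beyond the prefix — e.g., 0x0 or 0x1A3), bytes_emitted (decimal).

After char 0 ('3'=55): chars_in_quartet=1 acc=0x37 bytes_emitted=0
After char 1 ('Z'=25): chars_in_quartet=2 acc=0xDD9 bytes_emitted=0
After char 2 ('s'=44): chars_in_quartet=3 acc=0x3766C bytes_emitted=0
After char 3 ('C'=2): chars_in_quartet=4 acc=0xDD9B02 -> emit DD 9B 02, reset; bytes_emitted=3
After char 4 ('u'=46): chars_in_quartet=1 acc=0x2E bytes_emitted=3

Answer: 1 0x2E 3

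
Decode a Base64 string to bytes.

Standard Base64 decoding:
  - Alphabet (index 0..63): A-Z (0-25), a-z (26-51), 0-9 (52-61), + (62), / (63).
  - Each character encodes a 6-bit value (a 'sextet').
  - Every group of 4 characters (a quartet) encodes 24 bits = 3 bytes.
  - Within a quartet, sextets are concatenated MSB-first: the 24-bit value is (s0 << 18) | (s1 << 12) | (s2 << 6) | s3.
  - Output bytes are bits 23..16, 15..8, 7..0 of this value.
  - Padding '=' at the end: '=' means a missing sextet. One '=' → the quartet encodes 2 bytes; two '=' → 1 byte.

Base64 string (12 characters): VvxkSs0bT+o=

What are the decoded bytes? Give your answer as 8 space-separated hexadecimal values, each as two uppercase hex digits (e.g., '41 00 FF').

After char 0 ('V'=21): chars_in_quartet=1 acc=0x15 bytes_emitted=0
After char 1 ('v'=47): chars_in_quartet=2 acc=0x56F bytes_emitted=0
After char 2 ('x'=49): chars_in_quartet=3 acc=0x15BF1 bytes_emitted=0
After char 3 ('k'=36): chars_in_quartet=4 acc=0x56FC64 -> emit 56 FC 64, reset; bytes_emitted=3
After char 4 ('S'=18): chars_in_quartet=1 acc=0x12 bytes_emitted=3
After char 5 ('s'=44): chars_in_quartet=2 acc=0x4AC bytes_emitted=3
After char 6 ('0'=52): chars_in_quartet=3 acc=0x12B34 bytes_emitted=3
After char 7 ('b'=27): chars_in_quartet=4 acc=0x4ACD1B -> emit 4A CD 1B, reset; bytes_emitted=6
After char 8 ('T'=19): chars_in_quartet=1 acc=0x13 bytes_emitted=6
After char 9 ('+'=62): chars_in_quartet=2 acc=0x4FE bytes_emitted=6
After char 10 ('o'=40): chars_in_quartet=3 acc=0x13FA8 bytes_emitted=6
Padding '=': partial quartet acc=0x13FA8 -> emit 4F EA; bytes_emitted=8

Answer: 56 FC 64 4A CD 1B 4F EA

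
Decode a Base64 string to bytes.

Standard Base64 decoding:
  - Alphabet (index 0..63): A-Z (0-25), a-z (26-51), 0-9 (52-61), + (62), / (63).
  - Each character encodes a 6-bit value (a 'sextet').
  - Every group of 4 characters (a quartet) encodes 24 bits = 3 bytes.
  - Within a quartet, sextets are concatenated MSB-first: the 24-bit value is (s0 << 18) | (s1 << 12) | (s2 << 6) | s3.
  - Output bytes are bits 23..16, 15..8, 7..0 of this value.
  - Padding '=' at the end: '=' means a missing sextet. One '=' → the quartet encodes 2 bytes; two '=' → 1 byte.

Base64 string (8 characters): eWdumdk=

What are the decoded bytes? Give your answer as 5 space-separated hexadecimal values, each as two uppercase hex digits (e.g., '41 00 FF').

Answer: 79 67 6E 99 D9

Derivation:
After char 0 ('e'=30): chars_in_quartet=1 acc=0x1E bytes_emitted=0
After char 1 ('W'=22): chars_in_quartet=2 acc=0x796 bytes_emitted=0
After char 2 ('d'=29): chars_in_quartet=3 acc=0x1E59D bytes_emitted=0
After char 3 ('u'=46): chars_in_quartet=4 acc=0x79676E -> emit 79 67 6E, reset; bytes_emitted=3
After char 4 ('m'=38): chars_in_quartet=1 acc=0x26 bytes_emitted=3
After char 5 ('d'=29): chars_in_quartet=2 acc=0x99D bytes_emitted=3
After char 6 ('k'=36): chars_in_quartet=3 acc=0x26764 bytes_emitted=3
Padding '=': partial quartet acc=0x26764 -> emit 99 D9; bytes_emitted=5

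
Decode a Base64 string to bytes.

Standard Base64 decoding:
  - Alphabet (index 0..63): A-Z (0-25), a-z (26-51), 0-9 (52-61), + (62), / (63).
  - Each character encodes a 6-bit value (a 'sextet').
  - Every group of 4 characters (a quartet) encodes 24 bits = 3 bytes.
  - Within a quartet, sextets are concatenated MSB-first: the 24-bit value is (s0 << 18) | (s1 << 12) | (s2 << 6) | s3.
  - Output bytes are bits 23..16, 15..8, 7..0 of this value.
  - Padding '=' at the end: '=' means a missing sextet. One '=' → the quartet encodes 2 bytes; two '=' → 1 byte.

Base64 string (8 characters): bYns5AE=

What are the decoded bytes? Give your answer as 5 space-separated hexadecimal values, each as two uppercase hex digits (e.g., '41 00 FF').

Answer: 6D 89 EC E4 01

Derivation:
After char 0 ('b'=27): chars_in_quartet=1 acc=0x1B bytes_emitted=0
After char 1 ('Y'=24): chars_in_quartet=2 acc=0x6D8 bytes_emitted=0
After char 2 ('n'=39): chars_in_quartet=3 acc=0x1B627 bytes_emitted=0
After char 3 ('s'=44): chars_in_quartet=4 acc=0x6D89EC -> emit 6D 89 EC, reset; bytes_emitted=3
After char 4 ('5'=57): chars_in_quartet=1 acc=0x39 bytes_emitted=3
After char 5 ('A'=0): chars_in_quartet=2 acc=0xE40 bytes_emitted=3
After char 6 ('E'=4): chars_in_quartet=3 acc=0x39004 bytes_emitted=3
Padding '=': partial quartet acc=0x39004 -> emit E4 01; bytes_emitted=5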